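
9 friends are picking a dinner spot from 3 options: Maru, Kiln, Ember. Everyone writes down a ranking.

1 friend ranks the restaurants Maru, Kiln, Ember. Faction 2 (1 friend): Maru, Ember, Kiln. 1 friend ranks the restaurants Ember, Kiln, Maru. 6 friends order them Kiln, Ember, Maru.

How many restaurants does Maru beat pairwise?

Maru against each rival (9 friends):
Maru vs Kiln: Kiln wins 7–2.
Maru vs Ember: Ember, 7–2.
Maru beats no one; loses to Kiln, Ember — 0 pairwise wins.

0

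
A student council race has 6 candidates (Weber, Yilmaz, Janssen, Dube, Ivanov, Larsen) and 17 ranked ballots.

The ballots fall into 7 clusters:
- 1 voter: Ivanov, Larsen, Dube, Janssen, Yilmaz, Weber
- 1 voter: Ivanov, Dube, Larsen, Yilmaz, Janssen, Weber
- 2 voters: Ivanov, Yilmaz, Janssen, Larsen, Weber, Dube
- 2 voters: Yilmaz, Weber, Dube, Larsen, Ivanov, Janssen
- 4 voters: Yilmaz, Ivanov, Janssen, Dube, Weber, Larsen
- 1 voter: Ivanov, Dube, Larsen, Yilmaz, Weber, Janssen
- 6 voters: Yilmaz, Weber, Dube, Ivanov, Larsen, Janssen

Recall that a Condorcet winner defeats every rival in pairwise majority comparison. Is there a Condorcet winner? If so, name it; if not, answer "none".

Yilmaz

Pairwise majorities:
Weber vs Yilmaz: 0 to 17, Yilmaz.
Weber vs Janssen: Weber preferred on 2+1+6 = 9 ballots; Weber wins 9–8.
Weber–Dube: Weber 10–7.
Weber vs Ivanov: Ivanov wins 9–8.
Weber vs Larsen: Weber, 12–5.
Yilmaz vs Janssen: Yilmaz is ranked higher on 1+2+2+4+1+6 = 16 ballots, Janssen on 1. Yilmaz wins 16–1.
Yilmaz vs Dube: Yilmaz preferred on 2+2+4+6 = 14 ballots; Yilmaz wins 14–3.
Yilmaz vs Ivanov: Yilmaz, 12–5.
Yilmaz vs Larsen: Yilmaz, 14–3.
Janssen–Dube: Dube 11–6.
Janssen vs Ivanov: 0 for Janssen, 17 for Ivanov — Ivanov by 17–0.
Janssen vs Larsen: Larsen wins 11–6.
Dube vs Ivanov: Dube preferred on 2+6 = 8 ballots; Ivanov wins 9–8.
Dube vs Larsen: Dube preferred on 1+2+4+1+6 = 14 ballots; Dube wins 14–3.
Ivanov vs Larsen: 15 to 2, Ivanov.
Yilmaz beats each of Weber, Janssen, Dube, Ivanov, Larsen — Yilmaz is the Condorcet winner.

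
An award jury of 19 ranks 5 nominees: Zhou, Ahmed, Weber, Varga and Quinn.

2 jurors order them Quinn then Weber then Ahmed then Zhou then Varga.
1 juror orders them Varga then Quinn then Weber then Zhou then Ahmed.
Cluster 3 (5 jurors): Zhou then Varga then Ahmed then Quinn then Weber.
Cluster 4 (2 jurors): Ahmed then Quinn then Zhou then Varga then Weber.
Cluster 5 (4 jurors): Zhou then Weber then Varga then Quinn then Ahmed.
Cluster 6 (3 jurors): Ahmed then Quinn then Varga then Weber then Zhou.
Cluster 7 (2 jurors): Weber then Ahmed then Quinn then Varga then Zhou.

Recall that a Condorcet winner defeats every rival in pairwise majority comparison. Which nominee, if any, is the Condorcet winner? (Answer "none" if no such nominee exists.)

Pairwise majorities:
Zhou vs Ahmed: Zhou wins 10–9.
Zhou vs Weber: 5+2+4 = 11 for Zhou, 8 for Weber — Zhou by 11–8.
Zhou vs Varga: 13 to 6, Zhou.
Zhou vs Quinn: Zhou is ranked higher on 5+4 = 9 ballots, Quinn on 10. Quinn wins 10–9.
Ahmed vs Weber: Ahmed, 10–9.
Ahmed vs Varga: Ahmed preferred on 2+2+3+2 = 9 ballots; Varga wins 10–9.
Ahmed vs Quinn: Ahmed is ranked higher on 5+2+3+2 = 12 ballots, Quinn on 7. Ahmed wins 12–7.
Weber vs Varga: 2+4+2 = 8 for Weber, 11 for Varga — Varga by 11–8.
Weber vs Quinn: Weber is ranked higher on 4+2 = 6 ballots, Quinn on 13. Quinn wins 13–6.
Varga vs Quinn: Varga wins 10–9.
Every nominee loses at least once (Zhou loses to Quinn; Ahmed loses to Zhou; Weber loses to Zhou; Varga loses to Zhou; Quinn loses to Ahmed). The majority relation contains the cycle Zhou > Ahmed > Quinn > Zhou, so there is no Condorcet winner.

none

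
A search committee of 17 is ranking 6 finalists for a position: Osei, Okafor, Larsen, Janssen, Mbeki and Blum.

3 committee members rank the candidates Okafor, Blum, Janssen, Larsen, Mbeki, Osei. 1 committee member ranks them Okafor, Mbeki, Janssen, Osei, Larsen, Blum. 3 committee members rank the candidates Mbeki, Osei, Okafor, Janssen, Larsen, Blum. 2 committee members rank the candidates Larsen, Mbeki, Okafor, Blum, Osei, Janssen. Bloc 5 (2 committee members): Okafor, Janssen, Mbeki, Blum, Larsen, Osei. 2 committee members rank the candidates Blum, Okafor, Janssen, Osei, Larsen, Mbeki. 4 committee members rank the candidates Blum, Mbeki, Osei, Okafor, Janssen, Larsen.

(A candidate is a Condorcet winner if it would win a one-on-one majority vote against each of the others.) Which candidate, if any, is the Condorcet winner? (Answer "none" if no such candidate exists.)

Pairwise majorities:
Osei–Okafor: Okafor 10–7.
Osei vs Larsen: Osei, 10–7.
Osei–Janssen: Osei 9–8.
Osei vs Mbeki: Mbeki, 15–2.
Osei–Blum: Blum 13–4.
Okafor vs Larsen: Okafor wins 15–2.
Okafor vs Janssen: Okafor wins 17–0.
Okafor–Mbeki: Mbeki 9–8.
Okafor vs Blum: Okafor wins 11–6.
Larsen vs Janssen: Janssen, 15–2.
Larsen vs Mbeki: Mbeki, 10–7.
Larsen vs Blum: Blum, 11–6.
Janssen vs Mbeki: Mbeki, 10–7.
Janssen vs Blum: Blum wins 11–6.
Mbeki–Blum: Blum 9–8.
Each candidate drops at least one matchup (Osei loses to Okafor; Okafor loses to Mbeki; Larsen loses to Osei; Janssen loses to Osei; Mbeki loses to Blum; Blum loses to Okafor); the cycle Okafor beats Blum beats Mbeki beats Okafor rules out a Condorcet winner.

none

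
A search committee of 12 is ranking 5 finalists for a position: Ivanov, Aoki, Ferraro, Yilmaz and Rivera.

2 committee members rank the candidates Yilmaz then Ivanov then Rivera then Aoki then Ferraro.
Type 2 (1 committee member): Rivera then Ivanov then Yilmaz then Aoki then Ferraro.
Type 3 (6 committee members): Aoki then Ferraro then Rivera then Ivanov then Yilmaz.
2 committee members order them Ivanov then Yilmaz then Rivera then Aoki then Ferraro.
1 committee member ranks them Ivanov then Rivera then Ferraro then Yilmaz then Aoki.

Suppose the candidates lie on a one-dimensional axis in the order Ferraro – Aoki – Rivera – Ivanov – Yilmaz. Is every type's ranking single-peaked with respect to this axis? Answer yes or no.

Axis positions: Ferraro=1, Aoki=2, Rivera=3, Ivanov=4, Yilmaz=5.
Type 1 (peak Yilmaz at position 5): ranking walks positions 5-4-3-2-1, expanding outward from the peak — single-peaked.
Type 2 (peak Rivera at position 3): ranking walks positions 3-4-5-2-1, expanding outward from the peak — single-peaked.
Type 3 (peak Aoki at position 2): ranking walks positions 2-1-3-4-5, expanding outward from the peak — single-peaked.
Type 4 (peak Ivanov at position 4): ranking walks positions 4-5-3-2-1, expanding outward from the peak — single-peaked.
Type 5: ranking walks positions 4-3-1-5-2; Ferraro is ranked above Aoki even though Aoki lies between Ferraro and the peak Ivanov on the axis — preferences dip and rise again. Not single-peaked.
Type 5 violates single-peakedness, so the profile is not single-peaked on this axis.

no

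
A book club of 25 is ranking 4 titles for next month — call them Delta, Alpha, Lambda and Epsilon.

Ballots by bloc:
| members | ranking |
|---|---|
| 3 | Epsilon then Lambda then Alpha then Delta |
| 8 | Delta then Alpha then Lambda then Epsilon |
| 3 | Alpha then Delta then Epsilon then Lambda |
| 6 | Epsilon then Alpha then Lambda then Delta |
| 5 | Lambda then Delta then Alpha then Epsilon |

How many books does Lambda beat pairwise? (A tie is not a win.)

Lambda against each rival (25 members):
Lambda vs Delta: 14 to 11, Lambda.
Lambda–Alpha: Alpha 17–8.
Lambda vs Epsilon: Lambda, 13–12.
Lambda beats Delta, Epsilon; loses to Alpha — 2 pairwise wins.

2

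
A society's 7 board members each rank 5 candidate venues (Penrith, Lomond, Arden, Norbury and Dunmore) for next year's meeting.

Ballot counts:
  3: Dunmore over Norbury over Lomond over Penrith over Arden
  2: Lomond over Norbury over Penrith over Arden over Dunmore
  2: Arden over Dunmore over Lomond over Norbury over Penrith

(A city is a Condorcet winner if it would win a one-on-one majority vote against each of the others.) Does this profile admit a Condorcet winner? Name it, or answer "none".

none

Pairwise majorities:
Penrith vs Lomond: 0 to 7, Lomond.
Penrith vs Arden: Penrith, 5–2.
Penrith vs Norbury: Penrith preferred on 0 ballots; Norbury wins 7–0.
Penrith vs Dunmore: 2 for Penrith, 5 for Dunmore — Dunmore by 5–2.
Lomond vs Arden: Lomond is ranked higher on 3+2 = 5 ballots, Arden on 2. Lomond wins 5–2.
Lomond vs Norbury: Lomond preferred on 2+2 = 4 ballots; Lomond wins 4–3.
Lomond–Dunmore: Dunmore 5–2.
Arden vs Norbury: 2 to 5, Norbury.
Arden vs Dunmore: Arden wins 4–3.
Norbury vs Dunmore: 2 for Norbury, 5 for Dunmore — Dunmore by 5–2.
Each city drops at least one matchup (Penrith loses to Lomond; Lomond loses to Dunmore; Arden loses to Penrith; Norbury loses to Lomond; Dunmore loses to Arden); the cycle Penrith beats Arden beats Dunmore beats Penrith rules out a Condorcet winner.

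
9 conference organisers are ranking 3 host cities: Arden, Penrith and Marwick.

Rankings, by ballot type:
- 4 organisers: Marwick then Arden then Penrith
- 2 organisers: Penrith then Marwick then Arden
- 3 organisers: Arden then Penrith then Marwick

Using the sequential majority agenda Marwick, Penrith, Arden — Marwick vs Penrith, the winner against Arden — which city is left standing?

Round 1: Marwick vs Penrith — 4–5, Penrith advances.
Round 2: Penrith vs Arden — 2–7, Arden advances.
Arden survives the agenda.

Arden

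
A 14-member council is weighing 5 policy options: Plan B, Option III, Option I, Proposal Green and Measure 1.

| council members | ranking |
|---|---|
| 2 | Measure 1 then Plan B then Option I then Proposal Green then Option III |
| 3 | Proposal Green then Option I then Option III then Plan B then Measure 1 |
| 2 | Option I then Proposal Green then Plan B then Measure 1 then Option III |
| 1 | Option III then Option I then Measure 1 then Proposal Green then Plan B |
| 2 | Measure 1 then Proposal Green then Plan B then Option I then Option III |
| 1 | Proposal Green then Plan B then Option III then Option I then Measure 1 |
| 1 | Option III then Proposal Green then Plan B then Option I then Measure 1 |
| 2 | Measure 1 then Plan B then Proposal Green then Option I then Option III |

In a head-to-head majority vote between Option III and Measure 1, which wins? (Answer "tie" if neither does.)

Ballots ranking Option III above Measure 1: 3 + 1 + 1 + 1 = 6.
Ballots ranking Measure 1 above Option III: 14 − 6 = 8.
Measure 1 wins the head-to-head 8–6.

Measure 1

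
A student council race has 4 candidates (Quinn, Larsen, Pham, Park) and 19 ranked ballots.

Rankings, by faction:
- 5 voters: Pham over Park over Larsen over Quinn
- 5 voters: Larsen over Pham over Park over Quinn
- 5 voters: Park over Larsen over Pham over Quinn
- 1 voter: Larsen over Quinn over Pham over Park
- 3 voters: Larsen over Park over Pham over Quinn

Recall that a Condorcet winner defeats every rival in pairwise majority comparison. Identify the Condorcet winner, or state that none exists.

Pairwise majorities:
Quinn vs Larsen: Quinn preferred on 0 ballots; Larsen wins 19–0.
Quinn vs Pham: 1 for Quinn, 18 for Pham — Pham by 18–1.
Quinn vs Park: 1 for Quinn, 18 for Park — Park by 18–1.
Larsen vs Pham: 14 to 5, Larsen.
Larsen vs Park: 9 to 10, Park.
Pham vs Park: Pham is ranked higher on 5+5+1 = 11 ballots, Park on 8. Pham wins 11–8.
Each candidate drops at least one matchup (Quinn loses to Larsen; Larsen loses to Park; Pham loses to Larsen; Park loses to Pham); the cycle Larsen beats Pham beats Park beats Larsen rules out a Condorcet winner.

none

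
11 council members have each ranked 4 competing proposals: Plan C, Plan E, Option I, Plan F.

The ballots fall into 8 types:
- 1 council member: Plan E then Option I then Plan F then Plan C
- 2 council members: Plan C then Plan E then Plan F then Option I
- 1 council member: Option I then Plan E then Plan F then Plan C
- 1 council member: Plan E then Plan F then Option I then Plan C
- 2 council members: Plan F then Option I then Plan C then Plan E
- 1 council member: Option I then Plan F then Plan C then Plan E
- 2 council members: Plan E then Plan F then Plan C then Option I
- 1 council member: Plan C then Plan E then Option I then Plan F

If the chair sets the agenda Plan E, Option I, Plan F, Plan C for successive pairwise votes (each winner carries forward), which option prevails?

Plan C

Round 1: Plan E vs Option I — 7–4, Plan E advances.
Round 2: Plan E vs Plan F — 8–3, Plan E advances.
Round 3: Plan E vs Plan C — 5–6, Plan C advances.
The agenda winner is Plan C.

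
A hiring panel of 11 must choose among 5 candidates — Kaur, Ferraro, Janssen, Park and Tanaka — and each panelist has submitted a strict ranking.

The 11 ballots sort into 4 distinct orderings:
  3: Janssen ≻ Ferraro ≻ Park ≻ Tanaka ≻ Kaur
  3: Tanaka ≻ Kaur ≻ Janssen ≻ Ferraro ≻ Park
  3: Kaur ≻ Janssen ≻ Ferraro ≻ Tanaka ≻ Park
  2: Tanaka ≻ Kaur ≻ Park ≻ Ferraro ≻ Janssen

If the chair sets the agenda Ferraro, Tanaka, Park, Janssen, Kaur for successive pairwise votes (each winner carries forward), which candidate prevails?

Round 1: Ferraro vs Tanaka — 6–5, Ferraro advances.
Round 2: Ferraro vs Park — 9–2, Ferraro advances.
Round 3: Ferraro vs Janssen — 2–9, Janssen advances.
Round 4: Janssen vs Kaur — 3–8, Kaur advances.
The agenda winner is Kaur.

Kaur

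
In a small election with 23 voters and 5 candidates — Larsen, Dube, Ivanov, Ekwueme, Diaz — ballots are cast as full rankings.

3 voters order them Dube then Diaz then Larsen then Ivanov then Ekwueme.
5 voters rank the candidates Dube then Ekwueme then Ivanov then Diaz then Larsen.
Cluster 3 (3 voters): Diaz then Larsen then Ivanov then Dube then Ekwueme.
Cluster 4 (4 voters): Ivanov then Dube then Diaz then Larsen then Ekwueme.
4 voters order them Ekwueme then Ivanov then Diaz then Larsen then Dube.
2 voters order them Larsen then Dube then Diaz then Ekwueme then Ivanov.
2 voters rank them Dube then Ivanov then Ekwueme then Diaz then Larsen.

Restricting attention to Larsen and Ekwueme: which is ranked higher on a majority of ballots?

Larsen

Ballots ranking Larsen above Ekwueme: 3 + 3 + 4 + 2 = 12.
Ballots ranking Ekwueme above Larsen: 23 − 12 = 11.
Larsen wins the head-to-head 12–11.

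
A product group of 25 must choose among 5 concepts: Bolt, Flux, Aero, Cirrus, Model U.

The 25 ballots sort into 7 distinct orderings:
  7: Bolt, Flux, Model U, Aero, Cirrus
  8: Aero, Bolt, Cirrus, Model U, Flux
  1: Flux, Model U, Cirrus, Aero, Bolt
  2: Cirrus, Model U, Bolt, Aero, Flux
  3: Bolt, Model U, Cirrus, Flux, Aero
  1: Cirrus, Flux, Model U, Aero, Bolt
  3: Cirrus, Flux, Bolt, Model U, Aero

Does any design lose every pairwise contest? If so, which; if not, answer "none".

Head-to-head results (25 engineers):
Bolt–Flux: Bolt 20–5.
Bolt vs Aero: 15 to 10, Bolt.
Bolt vs Cirrus: Bolt is ranked higher on 7+8+3 = 18 ballots, Cirrus on 7. Bolt wins 18–7.
Bolt vs Model U: Bolt, 21–4.
Flux vs Aero: Flux is ranked higher on 7+1+3+1+3 = 15 ballots, Aero on 10. Flux wins 15–10.
Flux–Cirrus: Cirrus 17–8.
Flux vs Model U: 7+1+1+3 = 12 for Flux, 13 for Model U — Model U by 13–12.
Aero vs Cirrus: 15 to 10, Aero.
Aero vs Model U: Model U wins 17–8.
Cirrus vs Model U: 8+2+1+3 = 14 for Cirrus, 11 for Model U — Cirrus by 14–11.
Every design wins at least one matchup (Bolt beats Flux; Flux beats Aero; Aero beats Cirrus; Cirrus beats Flux; Model U beats Flux), so there is no Condorcet loser.

none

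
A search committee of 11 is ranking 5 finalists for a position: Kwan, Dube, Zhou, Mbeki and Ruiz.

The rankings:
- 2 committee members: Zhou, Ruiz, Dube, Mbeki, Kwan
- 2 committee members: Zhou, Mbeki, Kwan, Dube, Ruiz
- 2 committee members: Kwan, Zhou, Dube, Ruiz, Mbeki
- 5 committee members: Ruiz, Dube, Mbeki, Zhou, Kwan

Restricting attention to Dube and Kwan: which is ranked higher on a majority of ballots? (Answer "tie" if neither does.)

Dube

Ballots ranking Dube above Kwan: 2 + 5 = 7.
Ballots ranking Kwan above Dube: 11 − 7 = 4.
Dube wins the head-to-head 7–4.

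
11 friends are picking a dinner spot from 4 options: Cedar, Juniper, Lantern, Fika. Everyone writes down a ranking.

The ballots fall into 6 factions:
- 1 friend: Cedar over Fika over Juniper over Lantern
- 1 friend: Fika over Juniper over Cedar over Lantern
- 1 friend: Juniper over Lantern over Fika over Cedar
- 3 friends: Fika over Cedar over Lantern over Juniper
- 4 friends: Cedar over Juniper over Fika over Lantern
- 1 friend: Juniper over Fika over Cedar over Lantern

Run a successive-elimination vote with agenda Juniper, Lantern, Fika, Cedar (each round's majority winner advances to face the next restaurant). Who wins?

Cedar

Round 1: Juniper vs Lantern — 8–3, Juniper advances.
Round 2: Juniper vs Fika — 6–5, Juniper advances.
Round 3: Juniper vs Cedar — 3–8, Cedar advances.
Cedar survives the agenda.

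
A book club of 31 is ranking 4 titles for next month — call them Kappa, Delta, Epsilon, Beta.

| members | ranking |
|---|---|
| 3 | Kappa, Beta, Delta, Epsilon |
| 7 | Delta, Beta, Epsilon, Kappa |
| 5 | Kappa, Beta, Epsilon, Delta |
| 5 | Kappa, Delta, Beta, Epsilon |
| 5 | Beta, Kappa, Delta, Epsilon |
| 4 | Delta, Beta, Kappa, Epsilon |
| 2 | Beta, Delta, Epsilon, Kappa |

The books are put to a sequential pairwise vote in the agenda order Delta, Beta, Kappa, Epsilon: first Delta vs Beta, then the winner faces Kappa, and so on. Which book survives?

Round 1: Delta vs Beta — 16–15, Delta advances.
Round 2: Delta vs Kappa — 13–18, Kappa advances.
Round 3: Kappa vs Epsilon — 22–9, Kappa advances.
Kappa survives the agenda.

Kappa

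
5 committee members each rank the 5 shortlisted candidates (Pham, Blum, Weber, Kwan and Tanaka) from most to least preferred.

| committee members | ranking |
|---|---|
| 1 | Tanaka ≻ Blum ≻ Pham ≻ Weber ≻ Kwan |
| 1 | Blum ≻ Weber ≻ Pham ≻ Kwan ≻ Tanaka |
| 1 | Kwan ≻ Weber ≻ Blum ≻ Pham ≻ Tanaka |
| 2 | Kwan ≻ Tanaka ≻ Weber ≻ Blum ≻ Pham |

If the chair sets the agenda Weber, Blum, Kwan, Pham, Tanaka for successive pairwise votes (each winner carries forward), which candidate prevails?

Kwan

Round 1: Weber vs Blum — 3–2, Weber advances.
Round 2: Weber vs Kwan — 2–3, Kwan advances.
Round 3: Kwan vs Pham — 3–2, Kwan advances.
Round 4: Kwan vs Tanaka — 4–1, Kwan advances.
Kwan survives the agenda.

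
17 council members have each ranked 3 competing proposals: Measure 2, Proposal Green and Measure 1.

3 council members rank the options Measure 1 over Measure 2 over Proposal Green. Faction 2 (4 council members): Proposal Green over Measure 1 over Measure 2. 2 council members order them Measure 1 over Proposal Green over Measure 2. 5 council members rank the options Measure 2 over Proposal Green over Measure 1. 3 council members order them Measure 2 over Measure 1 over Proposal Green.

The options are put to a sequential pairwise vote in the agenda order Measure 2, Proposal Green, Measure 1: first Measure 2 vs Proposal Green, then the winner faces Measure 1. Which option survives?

Round 1: Measure 2 vs Proposal Green — 11–6, Measure 2 advances.
Round 2: Measure 2 vs Measure 1 — 8–9, Measure 1 advances.
Measure 1 survives the agenda.

Measure 1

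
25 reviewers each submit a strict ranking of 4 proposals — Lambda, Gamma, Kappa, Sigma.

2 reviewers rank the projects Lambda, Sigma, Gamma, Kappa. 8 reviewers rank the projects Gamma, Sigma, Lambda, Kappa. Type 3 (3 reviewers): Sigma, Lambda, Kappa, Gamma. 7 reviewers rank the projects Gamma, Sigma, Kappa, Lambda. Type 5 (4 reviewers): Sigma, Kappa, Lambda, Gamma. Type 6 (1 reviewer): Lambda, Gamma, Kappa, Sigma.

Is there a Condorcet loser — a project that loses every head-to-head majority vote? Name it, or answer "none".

Kappa

Head-to-head results (25 reviewers):
Lambda vs Gamma: Gamma, 15–10.
Lambda vs Kappa: Lambda, 14–11.
Lambda vs Sigma: Sigma wins 22–3.
Gamma vs Kappa: Gamma preferred on 2+8+7+1 = 18 ballots; Gamma wins 18–7.
Gamma vs Sigma: Gamma wins 16–9.
Kappa vs Sigma: Kappa is ranked higher on 1 ballot, Sigma on 24. Sigma wins 24–1.
Kappa loses to every other project — it is the Condorcet loser.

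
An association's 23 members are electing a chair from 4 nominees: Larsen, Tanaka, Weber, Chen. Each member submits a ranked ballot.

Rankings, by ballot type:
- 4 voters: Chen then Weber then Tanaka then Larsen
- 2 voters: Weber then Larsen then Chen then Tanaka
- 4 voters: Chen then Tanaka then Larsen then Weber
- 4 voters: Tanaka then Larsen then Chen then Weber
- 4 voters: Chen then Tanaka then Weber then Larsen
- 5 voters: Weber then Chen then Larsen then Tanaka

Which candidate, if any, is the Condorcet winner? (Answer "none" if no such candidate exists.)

Check each pair by majority over 23 ballots:
Larsen vs Tanaka: Larsen is ranked higher on 2+5 = 7 ballots, Tanaka on 16. Tanaka wins 16–7.
Larsen vs Weber: Larsen is ranked higher on 4+4 = 8 ballots, Weber on 15. Weber wins 15–8.
Larsen vs Chen: 2+4 = 6 for Larsen, 17 for Chen — Chen by 17–6.
Tanaka vs Weber: 4+4+4 = 12 for Tanaka, 11 for Weber — Tanaka by 12–11.
Tanaka vs Chen: 4 for Tanaka, 19 for Chen — Chen by 19–4.
Weber vs Chen: 2+5 = 7 for Weber, 16 for Chen — Chen by 16–7.
Chen beats each of Larsen, Tanaka, Weber — Chen is the Condorcet winner.

Chen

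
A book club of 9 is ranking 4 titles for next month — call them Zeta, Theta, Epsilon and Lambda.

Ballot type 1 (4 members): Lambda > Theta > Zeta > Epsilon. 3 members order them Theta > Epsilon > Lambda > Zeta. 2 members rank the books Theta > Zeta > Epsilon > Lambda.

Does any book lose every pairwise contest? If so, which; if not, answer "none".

Pairwise majorities:
Zeta vs Theta: Theta, 9–0.
Zeta vs Epsilon: 4+2 = 6 for Zeta, 3 for Epsilon — Zeta by 6–3.
Zeta vs Lambda: Zeta preferred on 2 ballots; Lambda wins 7–2.
Theta vs Epsilon: 9 to 0, Theta.
Theta vs Lambda: 5 to 4, Theta.
Epsilon–Lambda: Epsilon 5–4.
No book is winless: Zeta beats Epsilon; Theta beats Zeta; Epsilon beats Lambda; Lambda beats Zeta. There is no Condorcet loser.

none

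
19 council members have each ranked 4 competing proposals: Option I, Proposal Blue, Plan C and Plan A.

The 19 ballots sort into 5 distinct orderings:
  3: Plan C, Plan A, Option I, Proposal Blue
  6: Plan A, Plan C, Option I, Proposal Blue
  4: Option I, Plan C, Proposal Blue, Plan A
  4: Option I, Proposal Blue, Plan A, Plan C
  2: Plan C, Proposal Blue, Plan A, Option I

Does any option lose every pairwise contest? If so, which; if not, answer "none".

Head-to-head results (19 council members):
Option I vs Proposal Blue: Option I, 17–2.
Option I vs Plan C: 8 to 11, Plan C.
Option I vs Plan A: Option I preferred on 4+4 = 8 ballots; Plan A wins 11–8.
Proposal Blue vs Plan C: Plan C, 15–4.
Proposal Blue vs Plan A: Proposal Blue, 10–9.
Plan C vs Plan A: Plan A, 10–9.
Each option has at least one pairwise win (Option I beats Proposal Blue; Proposal Blue beats Plan A; Plan C beats Option I; Plan A beats Option I) — no Condorcet loser.

none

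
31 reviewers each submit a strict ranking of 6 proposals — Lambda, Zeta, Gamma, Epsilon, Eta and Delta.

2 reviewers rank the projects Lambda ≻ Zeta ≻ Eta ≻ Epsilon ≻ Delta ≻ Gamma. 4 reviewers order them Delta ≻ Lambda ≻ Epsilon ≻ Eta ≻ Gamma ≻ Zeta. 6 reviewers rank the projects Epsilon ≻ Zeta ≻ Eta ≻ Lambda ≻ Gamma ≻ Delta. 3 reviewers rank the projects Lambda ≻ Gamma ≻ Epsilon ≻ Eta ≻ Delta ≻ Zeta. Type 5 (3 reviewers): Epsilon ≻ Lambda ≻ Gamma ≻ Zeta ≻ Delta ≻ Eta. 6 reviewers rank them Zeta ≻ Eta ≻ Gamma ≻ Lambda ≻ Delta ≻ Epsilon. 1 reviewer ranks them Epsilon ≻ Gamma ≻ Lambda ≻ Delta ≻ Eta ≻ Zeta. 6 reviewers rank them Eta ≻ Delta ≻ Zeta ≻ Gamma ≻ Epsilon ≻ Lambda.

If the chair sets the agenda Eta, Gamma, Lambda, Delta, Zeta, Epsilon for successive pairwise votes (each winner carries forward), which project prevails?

Epsilon

Round 1: Eta vs Gamma — 24–7, Eta advances.
Round 2: Eta vs Lambda — 18–13, Eta advances.
Round 3: Eta vs Delta — 23–8, Eta advances.
Round 4: Eta vs Zeta — 14–17, Zeta advances.
Round 5: Zeta vs Epsilon — 14–17, Epsilon advances.
The agenda winner is Epsilon.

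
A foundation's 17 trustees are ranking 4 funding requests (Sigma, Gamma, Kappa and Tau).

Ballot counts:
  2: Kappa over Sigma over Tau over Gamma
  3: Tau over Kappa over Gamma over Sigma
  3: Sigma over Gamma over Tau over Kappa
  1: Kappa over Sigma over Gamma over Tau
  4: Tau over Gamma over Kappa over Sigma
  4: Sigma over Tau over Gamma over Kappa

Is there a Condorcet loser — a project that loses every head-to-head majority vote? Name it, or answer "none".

Head-to-head results (17 reviewers):
Sigma vs Gamma: 10 to 7, Sigma.
Sigma vs Kappa: Kappa, 10–7.
Sigma vs Tau: 10 to 7, Sigma.
Gamma vs Kappa: Gamma, 11–6.
Gamma vs Tau: Gamma preferred on 3+1 = 4 ballots; Tau wins 13–4.
Kappa vs Tau: Kappa is ranked higher on 2+1 = 3 ballots, Tau on 14. Tau wins 14–3.
No project is winless: Sigma beats Gamma; Gamma beats Kappa; Kappa beats Sigma; Tau beats Gamma. There is no Condorcet loser.

none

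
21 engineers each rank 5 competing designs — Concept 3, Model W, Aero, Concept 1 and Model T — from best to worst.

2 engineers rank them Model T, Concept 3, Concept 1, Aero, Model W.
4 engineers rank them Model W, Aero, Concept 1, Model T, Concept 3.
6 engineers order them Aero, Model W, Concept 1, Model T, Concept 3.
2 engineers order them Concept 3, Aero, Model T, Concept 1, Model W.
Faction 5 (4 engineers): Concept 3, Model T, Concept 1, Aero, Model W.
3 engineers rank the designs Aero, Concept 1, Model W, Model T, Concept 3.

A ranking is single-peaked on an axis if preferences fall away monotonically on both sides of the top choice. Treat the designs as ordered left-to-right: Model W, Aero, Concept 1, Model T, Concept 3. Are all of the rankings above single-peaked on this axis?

Axis positions: Model W=1, Aero=2, Concept 1=3, Model T=4, Concept 3=5.
Faction 1 (peak Model T at position 4): ranking walks positions 4-5-3-2-1, expanding outward from the peak — single-peaked.
Faction 2 (peak Model W at position 1): ranking walks positions 1-2-3-4-5, expanding outward from the peak — single-peaked.
Faction 3 (peak Aero at position 2): ranking walks positions 2-1-3-4-5, expanding outward from the peak — single-peaked.
Faction 4: ranking walks positions 5-2-4-3-1; Aero is ranked above Model T even though Model T lies between Aero and the peak Concept 3 on the axis — preferences dip and rise again. Not single-peaked.
Faction 5 (peak Concept 3 at position 5): ranking walks positions 5-4-3-2-1, expanding outward from the peak — single-peaked.
Faction 6 (peak Aero at position 2): ranking walks positions 2-3-1-4-5, expanding outward from the peak — single-peaked.
Faction 4 violates single-peakedness, so the profile is not single-peaked on this axis.

no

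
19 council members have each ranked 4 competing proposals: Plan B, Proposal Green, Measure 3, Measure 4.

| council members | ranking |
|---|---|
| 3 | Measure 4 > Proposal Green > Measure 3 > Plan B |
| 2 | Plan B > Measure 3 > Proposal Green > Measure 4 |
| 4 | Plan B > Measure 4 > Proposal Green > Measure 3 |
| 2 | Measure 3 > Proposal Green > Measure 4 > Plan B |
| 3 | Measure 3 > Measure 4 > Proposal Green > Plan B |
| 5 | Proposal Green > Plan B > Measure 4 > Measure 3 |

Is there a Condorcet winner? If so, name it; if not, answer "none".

none

Head-to-head results (19 council members):
Plan B vs Proposal Green: 2+4 = 6 for Plan B, 13 for Proposal Green — Proposal Green by 13–6.
Plan B vs Measure 3: 11 to 8, Plan B.
Plan B vs Measure 4: 11 to 8, Plan B.
Proposal Green vs Measure 3: Proposal Green is ranked higher on 3+4+5 = 12 ballots, Measure 3 on 7. Proposal Green wins 12–7.
Proposal Green vs Measure 4: 9 to 10, Measure 4.
Measure 3 vs Measure 4: 7 to 12, Measure 4.
Every option loses at least once (Plan B loses to Proposal Green; Proposal Green loses to Measure 4; Measure 3 loses to Plan B; Measure 4 loses to Plan B). The majority relation contains the cycle Plan B > Measure 4 > Proposal Green > Plan B, so there is no Condorcet winner.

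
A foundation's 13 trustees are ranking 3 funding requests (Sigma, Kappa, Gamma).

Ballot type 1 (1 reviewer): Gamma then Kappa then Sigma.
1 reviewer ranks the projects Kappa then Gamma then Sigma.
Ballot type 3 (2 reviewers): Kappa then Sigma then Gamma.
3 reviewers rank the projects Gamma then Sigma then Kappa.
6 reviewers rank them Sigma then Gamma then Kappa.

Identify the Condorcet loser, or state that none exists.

Kappa

Head-to-head results (13 reviewers):
Sigma vs Kappa: Sigma wins 9–4.
Sigma vs Gamma: 8 to 5, Sigma.
Kappa vs Gamma: Gamma wins 10–3.
Kappa is beaten in every head-to-head and is the Condorcet loser.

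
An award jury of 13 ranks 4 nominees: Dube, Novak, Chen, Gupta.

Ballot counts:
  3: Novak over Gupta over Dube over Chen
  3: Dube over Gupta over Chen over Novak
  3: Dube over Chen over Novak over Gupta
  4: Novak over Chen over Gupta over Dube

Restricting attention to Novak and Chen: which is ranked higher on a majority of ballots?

Ballots ranking Novak above Chen: 3 + 4 = 7.
Ballots ranking Chen above Novak: 13 − 7 = 6.
Novak wins the head-to-head 7–6.

Novak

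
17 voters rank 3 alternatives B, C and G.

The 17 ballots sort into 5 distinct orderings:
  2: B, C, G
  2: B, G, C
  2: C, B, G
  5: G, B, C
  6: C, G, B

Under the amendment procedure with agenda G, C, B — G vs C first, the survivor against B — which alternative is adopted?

Round 1: G vs C — 7–10, C advances.
Round 2: C vs B — 8–9, B advances.
B survives the agenda.

B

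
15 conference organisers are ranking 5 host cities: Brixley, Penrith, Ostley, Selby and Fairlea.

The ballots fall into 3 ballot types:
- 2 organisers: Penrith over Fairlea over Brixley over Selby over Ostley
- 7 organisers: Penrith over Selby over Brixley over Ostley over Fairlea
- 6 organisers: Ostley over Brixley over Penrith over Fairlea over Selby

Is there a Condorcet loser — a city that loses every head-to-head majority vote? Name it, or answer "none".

none

Head-to-head results (15 organisers):
Brixley–Penrith: Penrith 9–6.
Brixley vs Ostley: Brixley preferred on 2+7 = 9 ballots; Brixley wins 9–6.
Brixley vs Selby: Brixley is ranked higher on 2+6 = 8 ballots, Selby on 7. Brixley wins 8–7.
Brixley vs Fairlea: Brixley, 13–2.
Penrith vs Ostley: 9 to 6, Penrith.
Penrith vs Selby: Penrith wins 15–0.
Penrith vs Fairlea: Penrith, 15–0.
Ostley vs Selby: Ostley is ranked higher on 6 ballots, Selby on 9. Selby wins 9–6.
Ostley vs Fairlea: Ostley is ranked higher on 7+6 = 13 ballots, Fairlea on 2. Ostley wins 13–2.
Selby vs Fairlea: 7 for Selby, 8 for Fairlea — Fairlea by 8–7.
No city is winless: Brixley beats Ostley; Penrith beats Brixley; Ostley beats Fairlea; Selby beats Ostley; Fairlea beats Selby. There is no Condorcet loser.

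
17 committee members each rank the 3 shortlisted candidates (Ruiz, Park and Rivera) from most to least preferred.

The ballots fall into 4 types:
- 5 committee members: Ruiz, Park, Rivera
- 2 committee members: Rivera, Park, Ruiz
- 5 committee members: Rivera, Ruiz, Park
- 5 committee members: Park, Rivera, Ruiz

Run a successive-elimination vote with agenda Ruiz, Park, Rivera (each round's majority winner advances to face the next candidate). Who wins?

Rivera

Round 1: Ruiz vs Park — 10–7, Ruiz advances.
Round 2: Ruiz vs Rivera — 5–12, Rivera advances.
Rivera survives the agenda.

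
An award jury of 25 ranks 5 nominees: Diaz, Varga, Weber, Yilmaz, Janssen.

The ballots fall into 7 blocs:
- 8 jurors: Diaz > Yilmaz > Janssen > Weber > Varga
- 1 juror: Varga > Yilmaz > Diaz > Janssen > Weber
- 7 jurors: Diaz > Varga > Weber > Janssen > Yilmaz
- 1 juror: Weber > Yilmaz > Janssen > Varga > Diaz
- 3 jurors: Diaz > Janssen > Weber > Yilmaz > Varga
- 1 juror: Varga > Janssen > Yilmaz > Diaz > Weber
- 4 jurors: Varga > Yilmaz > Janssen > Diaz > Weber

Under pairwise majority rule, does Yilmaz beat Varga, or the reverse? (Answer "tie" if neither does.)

Varga

Ballots ranking Yilmaz above Varga: 8 + 1 + 3 = 12.
Ballots ranking Varga above Yilmaz: 25 − 12 = 13.
Varga wins the head-to-head 13–12.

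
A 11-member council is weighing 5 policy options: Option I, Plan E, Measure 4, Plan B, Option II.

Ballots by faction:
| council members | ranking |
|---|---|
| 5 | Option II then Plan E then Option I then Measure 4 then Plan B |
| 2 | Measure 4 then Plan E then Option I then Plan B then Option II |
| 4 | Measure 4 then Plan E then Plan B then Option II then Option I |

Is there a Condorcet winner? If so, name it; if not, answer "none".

Pairwise majorities:
Option I–Plan E: Plan E 11–0.
Option I vs Measure 4: Option I is ranked higher on 5 ballots, Measure 4 on 6. Measure 4 wins 6–5.
Option I vs Plan B: Option I is ranked higher on 5+2 = 7 ballots, Plan B on 4. Option I wins 7–4.
Option I vs Option II: Option II, 9–2.
Plan E vs Measure 4: 5 for Plan E, 6 for Measure 4 — Measure 4 by 6–5.
Plan E vs Plan B: 5+2+4 = 11 for Plan E, 0 for Plan B — Plan E by 11–0.
Plan E vs Option II: Plan E wins 6–5.
Measure 4 vs Plan B: Measure 4 preferred on 5+2+4 = 11 ballots; Measure 4 wins 11–0.
Measure 4 vs Option II: 6 to 5, Measure 4.
Plan B vs Option II: 2+4 = 6 for Plan B, 5 for Option II — Plan B by 6–5.
Measure 4 defeats every rival head-to-head and is the Condorcet winner.

Measure 4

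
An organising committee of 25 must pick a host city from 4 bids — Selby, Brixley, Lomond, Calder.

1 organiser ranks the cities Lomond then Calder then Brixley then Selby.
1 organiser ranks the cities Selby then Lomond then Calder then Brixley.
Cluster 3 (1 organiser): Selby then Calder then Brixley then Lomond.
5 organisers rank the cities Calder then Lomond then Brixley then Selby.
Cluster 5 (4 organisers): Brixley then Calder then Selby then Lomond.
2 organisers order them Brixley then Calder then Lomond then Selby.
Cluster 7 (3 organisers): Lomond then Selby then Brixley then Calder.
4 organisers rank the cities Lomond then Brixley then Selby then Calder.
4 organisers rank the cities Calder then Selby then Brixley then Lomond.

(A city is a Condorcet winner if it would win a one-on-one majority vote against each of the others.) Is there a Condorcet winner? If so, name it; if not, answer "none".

none

Check each pair by majority over 25 ballots:
Selby vs Brixley: Brixley wins 16–9.
Selby vs Lomond: Lomond, 15–10.
Selby vs Calder: Selby preferred on 1+1+3+4 = 9 ballots; Calder wins 16–9.
Brixley vs Lomond: Brixley is ranked higher on 1+4+2+4 = 11 ballots, Lomond on 14. Lomond wins 14–11.
Brixley vs Calder: Brixley preferred on 4+2+3+4 = 13 ballots; Brixley wins 13–12.
Lomond–Calder: Calder 16–9.
Each city drops at least one matchup (Selby loses to Brixley; Brixley loses to Lomond; Lomond loses to Calder; Calder loses to Brixley); the cycle Brixley → Calder → Lomond → Brixley rules out a Condorcet winner.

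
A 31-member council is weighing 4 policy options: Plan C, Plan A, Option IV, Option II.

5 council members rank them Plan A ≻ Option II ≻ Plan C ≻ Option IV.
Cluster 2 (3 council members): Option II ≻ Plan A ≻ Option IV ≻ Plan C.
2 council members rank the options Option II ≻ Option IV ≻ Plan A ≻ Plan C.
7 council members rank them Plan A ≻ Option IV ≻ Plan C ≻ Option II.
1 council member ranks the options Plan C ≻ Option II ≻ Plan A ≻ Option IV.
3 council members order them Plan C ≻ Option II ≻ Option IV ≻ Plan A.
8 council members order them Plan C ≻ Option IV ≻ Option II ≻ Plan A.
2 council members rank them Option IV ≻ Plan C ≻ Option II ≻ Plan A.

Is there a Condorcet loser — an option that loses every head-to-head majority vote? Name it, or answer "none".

Head-to-head results (31 council members):
Plan C–Plan A: Plan A 17–14.
Plan C–Option IV: Plan C 17–14.
Plan C vs Option II: Plan C is ranked higher on 7+1+3+8+2 = 21 ballots, Option II on 10. Plan C wins 21–10.
Plan A vs Option IV: 5+3+7+1 = 16 for Plan A, 15 for Option IV — Plan A by 16–15.
Plan A vs Option II: 5+7 = 12 for Plan A, 19 for Option II — Option II by 19–12.
Option IV vs Option II: 7+8+2 = 17 for Option IV, 14 for Option II — Option IV by 17–14.
Each option has at least one pairwise win (Plan C beats Option IV; Plan A beats Plan C; Option IV beats Option II; Option II beats Plan A) — no Condorcet loser.

none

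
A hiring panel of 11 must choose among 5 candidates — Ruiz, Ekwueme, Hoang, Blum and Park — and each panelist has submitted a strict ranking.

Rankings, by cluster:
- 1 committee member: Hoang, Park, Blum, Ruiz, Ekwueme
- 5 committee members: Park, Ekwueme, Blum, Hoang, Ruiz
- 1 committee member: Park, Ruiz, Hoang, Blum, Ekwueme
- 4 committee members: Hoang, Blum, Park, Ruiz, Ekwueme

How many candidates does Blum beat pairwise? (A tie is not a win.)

Blum against each rival (11 committee members):
Blum–Ruiz: Blum 10–1.
Blum vs Ekwueme: Blum is ranked higher on 1+1+4 = 6 ballots, Ekwueme on 5. Blum wins 6–5.
Blum vs Hoang: Blum preferred on 5 ballots; Hoang wins 6–5.
Blum vs Park: Blum preferred on 4 ballots; Park wins 7–4.
Blum beats Ruiz, Ekwueme; loses to Hoang, Park — 2 pairwise wins.

2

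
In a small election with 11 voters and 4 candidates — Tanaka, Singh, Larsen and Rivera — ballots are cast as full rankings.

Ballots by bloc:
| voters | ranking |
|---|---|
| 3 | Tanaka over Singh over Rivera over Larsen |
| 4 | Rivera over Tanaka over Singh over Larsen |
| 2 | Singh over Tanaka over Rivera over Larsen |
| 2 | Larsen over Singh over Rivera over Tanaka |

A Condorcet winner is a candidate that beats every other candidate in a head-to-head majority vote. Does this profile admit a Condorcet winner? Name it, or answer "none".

Pairwise majorities:
Tanaka vs Singh: Tanaka is ranked higher on 3+4 = 7 ballots, Singh on 4. Tanaka wins 7–4.
Tanaka vs Larsen: Tanaka is ranked higher on 3+4+2 = 9 ballots, Larsen on 2. Tanaka wins 9–2.
Tanaka vs Rivera: 5 to 6, Rivera.
Singh vs Larsen: Singh is ranked higher on 3+4+2 = 9 ballots, Larsen on 2. Singh wins 9–2.
Singh vs Rivera: Singh is ranked higher on 3+2+2 = 7 ballots, Rivera on 4. Singh wins 7–4.
Larsen vs Rivera: Larsen is ranked higher on 2 ballots, Rivera on 9. Rivera wins 9–2.
Each candidate drops at least one matchup (Tanaka loses to Rivera; Singh loses to Tanaka; Larsen loses to Tanaka; Rivera loses to Singh); the cycle Tanaka → Singh → Rivera → Tanaka rules out a Condorcet winner.

none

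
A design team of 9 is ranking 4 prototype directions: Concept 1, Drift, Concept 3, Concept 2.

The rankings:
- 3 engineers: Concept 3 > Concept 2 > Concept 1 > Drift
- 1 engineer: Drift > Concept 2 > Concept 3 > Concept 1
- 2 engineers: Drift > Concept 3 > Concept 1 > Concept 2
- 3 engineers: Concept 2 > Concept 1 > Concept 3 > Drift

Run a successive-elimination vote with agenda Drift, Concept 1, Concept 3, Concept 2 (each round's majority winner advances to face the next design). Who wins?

Concept 3

Round 1: Drift vs Concept 1 — 3–6, Concept 1 advances.
Round 2: Concept 1 vs Concept 3 — 3–6, Concept 3 advances.
Round 3: Concept 3 vs Concept 2 — 5–4, Concept 3 advances.
The agenda winner is Concept 3.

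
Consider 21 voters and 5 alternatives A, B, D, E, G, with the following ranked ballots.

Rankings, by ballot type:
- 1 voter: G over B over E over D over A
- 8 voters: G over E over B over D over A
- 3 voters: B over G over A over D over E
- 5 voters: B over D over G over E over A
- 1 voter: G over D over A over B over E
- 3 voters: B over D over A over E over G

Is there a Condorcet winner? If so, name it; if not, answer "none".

Pairwise majorities:
A–B: B 20–1.
A vs D: D, 18–3.
A–E: E 14–7.
A vs G: G wins 18–3.
B vs D: B wins 20–1.
B vs E: B wins 13–8.
B–G: B 11–10.
D vs E: D wins 12–9.
D–G: G 13–8.
E vs G: G, 18–3.
B beats each of A, D, E, G — B is the Condorcet winner.

B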